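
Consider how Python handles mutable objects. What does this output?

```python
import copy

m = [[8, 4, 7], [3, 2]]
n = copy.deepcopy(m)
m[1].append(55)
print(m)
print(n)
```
[[8, 4, 7], [3, 2, 55]]
[[8, 4, 7], [3, 2]]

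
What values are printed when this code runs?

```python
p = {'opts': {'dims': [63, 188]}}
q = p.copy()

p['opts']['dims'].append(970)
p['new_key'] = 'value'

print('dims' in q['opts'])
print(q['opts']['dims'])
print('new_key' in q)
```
True
[63, 188, 970]
False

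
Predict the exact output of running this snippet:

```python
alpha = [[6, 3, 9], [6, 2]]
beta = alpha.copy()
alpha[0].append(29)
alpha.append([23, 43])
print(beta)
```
[[6, 3, 9, 29], [6, 2]]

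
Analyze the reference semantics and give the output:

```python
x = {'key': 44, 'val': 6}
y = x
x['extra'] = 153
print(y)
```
{'key': 44, 'val': 6, 'extra': 153}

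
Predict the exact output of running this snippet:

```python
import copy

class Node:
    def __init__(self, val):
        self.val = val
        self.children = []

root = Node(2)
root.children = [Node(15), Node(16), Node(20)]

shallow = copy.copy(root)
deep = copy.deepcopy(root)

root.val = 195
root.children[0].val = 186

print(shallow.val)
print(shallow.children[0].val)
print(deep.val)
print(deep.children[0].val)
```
2
186
2
15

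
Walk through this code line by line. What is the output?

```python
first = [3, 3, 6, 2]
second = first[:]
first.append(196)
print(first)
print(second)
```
[3, 3, 6, 2, 196]
[3, 3, 6, 2]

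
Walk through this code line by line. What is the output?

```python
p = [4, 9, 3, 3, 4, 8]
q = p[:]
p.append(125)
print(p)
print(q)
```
[4, 9, 3, 3, 4, 8, 125]
[4, 9, 3, 3, 4, 8]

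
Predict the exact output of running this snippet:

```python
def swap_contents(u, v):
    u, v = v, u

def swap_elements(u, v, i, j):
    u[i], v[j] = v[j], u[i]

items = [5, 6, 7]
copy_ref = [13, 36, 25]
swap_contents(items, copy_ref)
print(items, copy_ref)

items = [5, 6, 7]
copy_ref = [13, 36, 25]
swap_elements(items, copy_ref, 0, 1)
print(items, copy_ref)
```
[5, 6, 7] [13, 36, 25]
[36, 6, 7] [13, 5, 25]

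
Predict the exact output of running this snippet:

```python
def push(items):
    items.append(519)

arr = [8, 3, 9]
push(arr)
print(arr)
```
[8, 3, 9, 519]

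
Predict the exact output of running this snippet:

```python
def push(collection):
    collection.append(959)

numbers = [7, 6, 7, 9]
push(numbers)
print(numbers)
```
[7, 6, 7, 9, 959]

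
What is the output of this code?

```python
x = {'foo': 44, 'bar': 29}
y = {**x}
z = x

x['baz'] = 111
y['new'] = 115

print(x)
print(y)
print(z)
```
{'foo': 44, 'bar': 29, 'baz': 111}
{'foo': 44, 'bar': 29, 'new': 115}
{'foo': 44, 'bar': 29, 'baz': 111}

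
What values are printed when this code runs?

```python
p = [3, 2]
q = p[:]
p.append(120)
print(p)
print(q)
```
[3, 2, 120]
[3, 2]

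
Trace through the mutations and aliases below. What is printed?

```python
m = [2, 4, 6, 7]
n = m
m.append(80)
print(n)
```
[2, 4, 6, 7, 80]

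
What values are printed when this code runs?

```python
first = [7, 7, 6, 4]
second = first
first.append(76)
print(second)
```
[7, 7, 6, 4, 76]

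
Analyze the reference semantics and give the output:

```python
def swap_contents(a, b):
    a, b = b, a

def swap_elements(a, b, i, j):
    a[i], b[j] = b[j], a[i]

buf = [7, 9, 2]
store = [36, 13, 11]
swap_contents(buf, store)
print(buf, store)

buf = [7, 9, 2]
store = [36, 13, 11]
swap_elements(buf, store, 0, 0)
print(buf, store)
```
[7, 9, 2] [36, 13, 11]
[36, 9, 2] [7, 13, 11]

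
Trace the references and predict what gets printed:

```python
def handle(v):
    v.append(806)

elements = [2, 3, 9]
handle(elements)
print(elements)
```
[2, 3, 9, 806]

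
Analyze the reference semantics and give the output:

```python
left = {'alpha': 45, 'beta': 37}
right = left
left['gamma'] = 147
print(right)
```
{'alpha': 45, 'beta': 37, 'gamma': 147}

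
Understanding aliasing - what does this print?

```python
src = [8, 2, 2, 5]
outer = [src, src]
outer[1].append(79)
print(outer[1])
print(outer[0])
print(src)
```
[8, 2, 2, 5, 79]
[8, 2, 2, 5, 79]
[8, 2, 2, 5, 79]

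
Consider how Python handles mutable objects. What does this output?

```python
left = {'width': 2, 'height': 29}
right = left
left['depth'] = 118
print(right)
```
{'width': 2, 'height': 29, 'depth': 118}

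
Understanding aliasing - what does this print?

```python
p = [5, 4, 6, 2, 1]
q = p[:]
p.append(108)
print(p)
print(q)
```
[5, 4, 6, 2, 1, 108]
[5, 4, 6, 2, 1]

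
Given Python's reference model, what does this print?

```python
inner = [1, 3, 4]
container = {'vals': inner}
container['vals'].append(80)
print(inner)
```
[1, 3, 4, 80]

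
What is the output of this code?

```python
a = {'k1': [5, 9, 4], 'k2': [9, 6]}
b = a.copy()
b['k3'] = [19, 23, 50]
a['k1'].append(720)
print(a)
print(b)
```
{'k1': [5, 9, 4, 720], 'k2': [9, 6]}
{'k1': [5, 9, 4, 720], 'k2': [9, 6], 'k3': [19, 23, 50]}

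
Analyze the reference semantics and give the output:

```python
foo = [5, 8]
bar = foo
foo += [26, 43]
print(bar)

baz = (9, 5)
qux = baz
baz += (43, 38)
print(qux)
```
[5, 8, 26, 43]
(9, 5)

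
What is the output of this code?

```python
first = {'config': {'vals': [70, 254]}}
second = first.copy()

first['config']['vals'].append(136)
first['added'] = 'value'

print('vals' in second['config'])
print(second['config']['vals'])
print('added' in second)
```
True
[70, 254, 136]
False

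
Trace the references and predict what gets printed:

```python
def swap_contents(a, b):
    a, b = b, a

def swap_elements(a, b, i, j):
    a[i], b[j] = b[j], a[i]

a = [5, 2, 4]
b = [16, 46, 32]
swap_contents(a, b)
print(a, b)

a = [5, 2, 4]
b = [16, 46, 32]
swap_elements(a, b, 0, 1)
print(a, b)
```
[5, 2, 4] [16, 46, 32]
[46, 2, 4] [16, 5, 32]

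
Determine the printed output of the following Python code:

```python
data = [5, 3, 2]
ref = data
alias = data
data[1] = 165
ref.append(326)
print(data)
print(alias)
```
[5, 165, 2, 326]
[5, 165, 2, 326]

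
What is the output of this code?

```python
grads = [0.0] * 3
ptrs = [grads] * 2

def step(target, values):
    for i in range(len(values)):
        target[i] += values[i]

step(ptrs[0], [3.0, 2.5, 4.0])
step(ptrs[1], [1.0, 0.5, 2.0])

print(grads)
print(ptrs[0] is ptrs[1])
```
[4.0, 3.0, 6.0]
True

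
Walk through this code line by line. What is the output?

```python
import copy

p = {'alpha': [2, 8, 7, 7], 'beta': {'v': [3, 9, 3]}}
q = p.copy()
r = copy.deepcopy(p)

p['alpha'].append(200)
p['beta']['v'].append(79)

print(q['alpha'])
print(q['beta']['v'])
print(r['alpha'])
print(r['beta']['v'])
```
[2, 8, 7, 7, 200]
[3, 9, 3, 79]
[2, 8, 7, 7]
[3, 9, 3]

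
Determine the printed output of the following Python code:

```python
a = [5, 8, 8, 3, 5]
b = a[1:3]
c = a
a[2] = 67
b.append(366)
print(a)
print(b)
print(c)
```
[5, 8, 67, 3, 5]
[8, 8, 366]
[5, 8, 67, 3, 5]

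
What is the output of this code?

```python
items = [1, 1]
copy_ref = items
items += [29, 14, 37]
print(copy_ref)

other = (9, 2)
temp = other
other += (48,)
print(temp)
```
[1, 1, 29, 14, 37]
(9, 2)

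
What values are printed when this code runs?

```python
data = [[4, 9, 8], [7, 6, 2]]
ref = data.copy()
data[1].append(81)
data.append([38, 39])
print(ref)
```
[[4, 9, 8], [7, 6, 2, 81]]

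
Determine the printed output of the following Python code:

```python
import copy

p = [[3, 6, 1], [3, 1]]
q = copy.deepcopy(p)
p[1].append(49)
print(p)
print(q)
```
[[3, 6, 1], [3, 1, 49]]
[[3, 6, 1], [3, 1]]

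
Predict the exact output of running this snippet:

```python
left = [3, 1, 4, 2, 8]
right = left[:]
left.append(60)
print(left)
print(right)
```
[3, 1, 4, 2, 8, 60]
[3, 1, 4, 2, 8]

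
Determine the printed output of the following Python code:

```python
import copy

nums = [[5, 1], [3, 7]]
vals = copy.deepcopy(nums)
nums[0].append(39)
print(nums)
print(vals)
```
[[5, 1, 39], [3, 7]]
[[5, 1], [3, 7]]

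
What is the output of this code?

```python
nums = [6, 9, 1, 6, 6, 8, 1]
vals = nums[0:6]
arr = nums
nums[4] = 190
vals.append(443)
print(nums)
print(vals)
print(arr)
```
[6, 9, 1, 6, 190, 8, 1]
[6, 9, 1, 6, 6, 8, 443]
[6, 9, 1, 6, 190, 8, 1]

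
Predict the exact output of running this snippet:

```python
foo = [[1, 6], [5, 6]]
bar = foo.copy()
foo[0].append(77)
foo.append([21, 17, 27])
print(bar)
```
[[1, 6, 77], [5, 6]]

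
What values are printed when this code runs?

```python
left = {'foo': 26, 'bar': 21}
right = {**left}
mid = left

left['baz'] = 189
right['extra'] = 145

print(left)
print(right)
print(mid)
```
{'foo': 26, 'bar': 21, 'baz': 189}
{'foo': 26, 'bar': 21, 'extra': 145}
{'foo': 26, 'bar': 21, 'baz': 189}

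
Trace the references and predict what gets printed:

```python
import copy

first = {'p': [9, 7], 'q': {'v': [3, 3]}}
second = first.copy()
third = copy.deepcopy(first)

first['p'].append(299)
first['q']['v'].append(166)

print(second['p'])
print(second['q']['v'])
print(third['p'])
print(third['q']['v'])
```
[9, 7, 299]
[3, 3, 166]
[9, 7]
[3, 3]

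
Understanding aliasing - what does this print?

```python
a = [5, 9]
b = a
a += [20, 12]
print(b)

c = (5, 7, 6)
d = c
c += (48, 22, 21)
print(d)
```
[5, 9, 20, 12]
(5, 7, 6)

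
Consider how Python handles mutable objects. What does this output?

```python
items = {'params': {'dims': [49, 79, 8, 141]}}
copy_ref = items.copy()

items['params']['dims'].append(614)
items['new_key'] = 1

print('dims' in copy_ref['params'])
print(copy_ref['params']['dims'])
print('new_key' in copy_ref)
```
True
[49, 79, 8, 141, 614]
False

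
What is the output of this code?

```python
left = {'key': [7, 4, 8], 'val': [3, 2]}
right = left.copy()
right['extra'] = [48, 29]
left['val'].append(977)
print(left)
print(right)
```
{'key': [7, 4, 8], 'val': [3, 2, 977]}
{'key': [7, 4, 8], 'val': [3, 2, 977], 'extra': [48, 29]}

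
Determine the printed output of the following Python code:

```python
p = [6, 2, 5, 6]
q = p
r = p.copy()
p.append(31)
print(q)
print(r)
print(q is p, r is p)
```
[6, 2, 5, 6, 31]
[6, 2, 5, 6]
True False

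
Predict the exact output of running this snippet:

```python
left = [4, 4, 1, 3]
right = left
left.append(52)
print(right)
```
[4, 4, 1, 3, 52]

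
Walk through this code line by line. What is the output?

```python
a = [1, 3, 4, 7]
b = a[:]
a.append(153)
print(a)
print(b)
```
[1, 3, 4, 7, 153]
[1, 3, 4, 7]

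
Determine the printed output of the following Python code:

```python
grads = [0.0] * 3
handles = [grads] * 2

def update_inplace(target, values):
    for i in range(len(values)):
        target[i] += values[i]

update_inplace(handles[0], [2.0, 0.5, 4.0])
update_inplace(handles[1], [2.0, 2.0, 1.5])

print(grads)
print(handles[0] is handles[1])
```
[4.0, 2.5, 5.5]
True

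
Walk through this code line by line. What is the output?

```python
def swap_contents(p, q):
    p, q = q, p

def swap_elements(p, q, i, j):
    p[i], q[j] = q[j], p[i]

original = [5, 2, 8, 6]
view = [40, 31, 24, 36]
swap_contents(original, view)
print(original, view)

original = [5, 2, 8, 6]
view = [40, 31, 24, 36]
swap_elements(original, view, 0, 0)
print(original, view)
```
[5, 2, 8, 6] [40, 31, 24, 36]
[40, 2, 8, 6] [5, 31, 24, 36]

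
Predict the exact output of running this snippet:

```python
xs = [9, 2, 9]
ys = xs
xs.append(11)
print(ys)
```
[9, 2, 9, 11]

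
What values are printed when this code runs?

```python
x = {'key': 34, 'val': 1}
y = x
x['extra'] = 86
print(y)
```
{'key': 34, 'val': 1, 'extra': 86}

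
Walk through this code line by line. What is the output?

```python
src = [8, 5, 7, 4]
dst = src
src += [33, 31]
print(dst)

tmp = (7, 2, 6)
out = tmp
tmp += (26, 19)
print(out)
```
[8, 5, 7, 4, 33, 31]
(7, 2, 6)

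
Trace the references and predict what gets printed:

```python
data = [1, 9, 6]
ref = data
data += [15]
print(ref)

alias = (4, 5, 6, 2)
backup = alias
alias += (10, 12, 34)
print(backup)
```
[1, 9, 6, 15]
(4, 5, 6, 2)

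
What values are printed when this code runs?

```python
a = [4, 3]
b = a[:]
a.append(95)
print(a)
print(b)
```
[4, 3, 95]
[4, 3]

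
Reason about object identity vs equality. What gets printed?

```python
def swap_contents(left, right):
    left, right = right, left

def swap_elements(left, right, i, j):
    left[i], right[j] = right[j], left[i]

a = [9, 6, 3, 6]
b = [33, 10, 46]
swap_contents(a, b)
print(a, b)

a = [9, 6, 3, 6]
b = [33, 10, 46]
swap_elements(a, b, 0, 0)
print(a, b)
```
[9, 6, 3, 6] [33, 10, 46]
[33, 6, 3, 6] [9, 10, 46]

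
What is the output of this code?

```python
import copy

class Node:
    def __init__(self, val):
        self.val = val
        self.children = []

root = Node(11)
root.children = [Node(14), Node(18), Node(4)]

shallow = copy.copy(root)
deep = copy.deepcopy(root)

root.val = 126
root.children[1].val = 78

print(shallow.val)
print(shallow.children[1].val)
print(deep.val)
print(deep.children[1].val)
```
11
78
11
18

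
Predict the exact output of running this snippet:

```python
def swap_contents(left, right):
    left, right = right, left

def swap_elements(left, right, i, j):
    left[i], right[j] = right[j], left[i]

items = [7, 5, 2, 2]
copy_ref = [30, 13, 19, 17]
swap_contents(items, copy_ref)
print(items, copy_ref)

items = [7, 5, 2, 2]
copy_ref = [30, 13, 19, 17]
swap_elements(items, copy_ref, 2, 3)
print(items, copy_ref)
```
[7, 5, 2, 2] [30, 13, 19, 17]
[7, 5, 17, 2] [30, 13, 19, 2]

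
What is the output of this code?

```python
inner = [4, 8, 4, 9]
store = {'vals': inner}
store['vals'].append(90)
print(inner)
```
[4, 8, 4, 9, 90]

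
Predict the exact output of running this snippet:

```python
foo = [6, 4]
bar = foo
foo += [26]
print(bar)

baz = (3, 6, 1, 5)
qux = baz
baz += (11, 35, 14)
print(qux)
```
[6, 4, 26]
(3, 6, 1, 5)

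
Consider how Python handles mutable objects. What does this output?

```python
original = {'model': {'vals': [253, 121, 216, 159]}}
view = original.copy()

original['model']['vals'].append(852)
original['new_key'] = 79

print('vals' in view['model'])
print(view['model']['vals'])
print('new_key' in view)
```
True
[253, 121, 216, 159, 852]
False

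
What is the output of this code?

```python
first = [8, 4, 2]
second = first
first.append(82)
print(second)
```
[8, 4, 2, 82]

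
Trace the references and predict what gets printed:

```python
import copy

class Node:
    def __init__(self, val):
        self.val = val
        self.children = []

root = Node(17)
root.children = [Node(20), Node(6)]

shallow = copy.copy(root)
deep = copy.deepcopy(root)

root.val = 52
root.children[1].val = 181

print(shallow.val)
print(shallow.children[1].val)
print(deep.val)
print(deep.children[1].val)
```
17
181
17
6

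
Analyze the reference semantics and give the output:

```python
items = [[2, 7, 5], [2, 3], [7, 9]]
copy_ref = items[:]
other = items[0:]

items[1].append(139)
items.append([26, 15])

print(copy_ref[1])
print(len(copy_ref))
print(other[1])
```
[2, 3, 139]
3
[2, 3, 139]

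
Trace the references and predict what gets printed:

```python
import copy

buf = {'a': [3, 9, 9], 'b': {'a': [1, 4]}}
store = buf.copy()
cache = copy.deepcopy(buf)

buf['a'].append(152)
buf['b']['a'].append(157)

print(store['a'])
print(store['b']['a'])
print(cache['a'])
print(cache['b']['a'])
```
[3, 9, 9, 152]
[1, 4, 157]
[3, 9, 9]
[1, 4]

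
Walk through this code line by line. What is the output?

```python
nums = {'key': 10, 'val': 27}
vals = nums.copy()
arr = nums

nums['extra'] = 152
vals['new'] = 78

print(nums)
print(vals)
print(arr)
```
{'key': 10, 'val': 27, 'extra': 152}
{'key': 10, 'val': 27, 'new': 78}
{'key': 10, 'val': 27, 'extra': 152}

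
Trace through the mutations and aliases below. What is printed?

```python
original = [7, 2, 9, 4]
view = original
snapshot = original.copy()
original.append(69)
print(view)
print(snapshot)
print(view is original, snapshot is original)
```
[7, 2, 9, 4, 69]
[7, 2, 9, 4]
True False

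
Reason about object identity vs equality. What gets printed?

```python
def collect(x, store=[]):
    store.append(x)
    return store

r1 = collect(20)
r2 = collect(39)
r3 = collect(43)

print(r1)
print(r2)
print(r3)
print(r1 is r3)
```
[20, 39, 43]
[20, 39, 43]
[20, 39, 43]
True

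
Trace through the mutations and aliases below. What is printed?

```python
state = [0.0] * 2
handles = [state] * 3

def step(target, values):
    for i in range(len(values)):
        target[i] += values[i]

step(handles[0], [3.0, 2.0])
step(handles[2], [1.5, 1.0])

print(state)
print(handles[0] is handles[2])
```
[4.5, 3.0]
True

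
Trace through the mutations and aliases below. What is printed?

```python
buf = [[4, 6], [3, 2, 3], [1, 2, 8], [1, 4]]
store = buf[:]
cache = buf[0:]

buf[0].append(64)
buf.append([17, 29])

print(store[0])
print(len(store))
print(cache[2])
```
[4, 6, 64]
4
[1, 2, 8]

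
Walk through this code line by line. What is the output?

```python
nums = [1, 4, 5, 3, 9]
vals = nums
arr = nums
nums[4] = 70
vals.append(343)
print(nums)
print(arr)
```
[1, 4, 5, 3, 70, 343]
[1, 4, 5, 3, 70, 343]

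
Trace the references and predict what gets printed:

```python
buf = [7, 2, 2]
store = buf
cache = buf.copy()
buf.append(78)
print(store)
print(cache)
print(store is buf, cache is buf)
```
[7, 2, 2, 78]
[7, 2, 2]
True False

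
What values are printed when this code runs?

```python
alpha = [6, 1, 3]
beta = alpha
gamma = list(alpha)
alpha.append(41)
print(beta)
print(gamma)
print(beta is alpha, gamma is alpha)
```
[6, 1, 3, 41]
[6, 1, 3]
True False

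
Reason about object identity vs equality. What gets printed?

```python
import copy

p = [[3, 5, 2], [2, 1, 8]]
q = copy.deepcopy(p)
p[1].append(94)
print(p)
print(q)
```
[[3, 5, 2], [2, 1, 8, 94]]
[[3, 5, 2], [2, 1, 8]]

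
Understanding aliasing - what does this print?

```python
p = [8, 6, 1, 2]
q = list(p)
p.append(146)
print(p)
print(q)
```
[8, 6, 1, 2, 146]
[8, 6, 1, 2]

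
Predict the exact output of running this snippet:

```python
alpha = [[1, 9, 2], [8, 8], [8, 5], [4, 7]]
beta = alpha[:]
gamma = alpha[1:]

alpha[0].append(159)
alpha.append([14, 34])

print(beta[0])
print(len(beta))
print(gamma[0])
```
[1, 9, 2, 159]
4
[8, 8]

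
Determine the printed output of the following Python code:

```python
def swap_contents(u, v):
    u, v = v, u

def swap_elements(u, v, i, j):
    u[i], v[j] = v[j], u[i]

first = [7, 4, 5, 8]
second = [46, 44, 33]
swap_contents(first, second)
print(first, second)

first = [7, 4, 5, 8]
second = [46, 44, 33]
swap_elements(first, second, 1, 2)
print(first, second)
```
[7, 4, 5, 8] [46, 44, 33]
[7, 33, 5, 8] [46, 44, 4]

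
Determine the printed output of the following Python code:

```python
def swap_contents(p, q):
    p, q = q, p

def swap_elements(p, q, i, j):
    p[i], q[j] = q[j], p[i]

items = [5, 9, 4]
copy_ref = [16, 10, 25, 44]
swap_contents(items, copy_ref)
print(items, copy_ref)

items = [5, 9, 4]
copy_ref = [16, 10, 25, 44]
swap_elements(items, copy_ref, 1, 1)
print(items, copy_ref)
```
[5, 9, 4] [16, 10, 25, 44]
[5, 10, 4] [16, 9, 25, 44]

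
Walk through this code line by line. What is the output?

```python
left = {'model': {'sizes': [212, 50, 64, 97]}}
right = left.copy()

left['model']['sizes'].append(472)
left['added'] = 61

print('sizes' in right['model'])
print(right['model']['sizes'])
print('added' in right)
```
True
[212, 50, 64, 97, 472]
False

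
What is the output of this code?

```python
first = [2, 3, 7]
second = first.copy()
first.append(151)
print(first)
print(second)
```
[2, 3, 7, 151]
[2, 3, 7]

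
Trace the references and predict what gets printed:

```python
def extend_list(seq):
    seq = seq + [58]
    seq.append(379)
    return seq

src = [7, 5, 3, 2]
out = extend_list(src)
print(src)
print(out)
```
[7, 5, 3, 2]
[7, 5, 3, 2, 58, 379]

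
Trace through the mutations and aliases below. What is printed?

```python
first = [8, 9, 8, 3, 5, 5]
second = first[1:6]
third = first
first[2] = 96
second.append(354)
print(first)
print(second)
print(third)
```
[8, 9, 96, 3, 5, 5]
[9, 8, 3, 5, 5, 354]
[8, 9, 96, 3, 5, 5]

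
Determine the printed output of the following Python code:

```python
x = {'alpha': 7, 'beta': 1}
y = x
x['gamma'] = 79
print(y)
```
{'alpha': 7, 'beta': 1, 'gamma': 79}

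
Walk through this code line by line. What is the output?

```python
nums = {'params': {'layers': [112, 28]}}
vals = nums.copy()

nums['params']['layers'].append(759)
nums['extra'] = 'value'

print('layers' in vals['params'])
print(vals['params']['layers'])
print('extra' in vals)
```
True
[112, 28, 759]
False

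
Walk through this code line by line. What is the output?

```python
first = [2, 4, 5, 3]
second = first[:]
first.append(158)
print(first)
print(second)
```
[2, 4, 5, 3, 158]
[2, 4, 5, 3]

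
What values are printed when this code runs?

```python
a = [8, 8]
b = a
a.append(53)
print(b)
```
[8, 8, 53]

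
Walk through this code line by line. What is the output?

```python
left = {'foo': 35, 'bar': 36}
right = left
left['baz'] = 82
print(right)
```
{'foo': 35, 'bar': 36, 'baz': 82}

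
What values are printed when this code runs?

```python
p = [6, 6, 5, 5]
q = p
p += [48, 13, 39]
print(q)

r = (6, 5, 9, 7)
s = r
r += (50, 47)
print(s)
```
[6, 6, 5, 5, 48, 13, 39]
(6, 5, 9, 7)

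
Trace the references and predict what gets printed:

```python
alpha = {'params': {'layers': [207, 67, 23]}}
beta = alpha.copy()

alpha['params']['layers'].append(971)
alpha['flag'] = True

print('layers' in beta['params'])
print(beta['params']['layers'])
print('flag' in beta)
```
True
[207, 67, 23, 971]
False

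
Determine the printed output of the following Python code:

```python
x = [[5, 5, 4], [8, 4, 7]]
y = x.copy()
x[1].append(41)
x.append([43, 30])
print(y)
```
[[5, 5, 4], [8, 4, 7, 41]]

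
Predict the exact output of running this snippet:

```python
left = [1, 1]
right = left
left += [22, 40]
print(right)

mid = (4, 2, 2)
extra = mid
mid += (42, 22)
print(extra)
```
[1, 1, 22, 40]
(4, 2, 2)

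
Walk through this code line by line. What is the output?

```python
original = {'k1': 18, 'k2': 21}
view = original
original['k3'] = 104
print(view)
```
{'k1': 18, 'k2': 21, 'k3': 104}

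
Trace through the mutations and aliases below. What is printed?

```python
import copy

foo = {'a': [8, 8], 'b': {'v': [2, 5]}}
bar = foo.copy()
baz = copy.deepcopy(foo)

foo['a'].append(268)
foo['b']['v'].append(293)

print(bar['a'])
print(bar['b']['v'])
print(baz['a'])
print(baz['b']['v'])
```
[8, 8, 268]
[2, 5, 293]
[8, 8]
[2, 5]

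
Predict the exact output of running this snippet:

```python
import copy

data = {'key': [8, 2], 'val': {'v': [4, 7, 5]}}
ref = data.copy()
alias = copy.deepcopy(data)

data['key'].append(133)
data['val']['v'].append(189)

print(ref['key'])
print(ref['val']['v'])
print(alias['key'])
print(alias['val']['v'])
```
[8, 2, 133]
[4, 7, 5, 189]
[8, 2]
[4, 7, 5]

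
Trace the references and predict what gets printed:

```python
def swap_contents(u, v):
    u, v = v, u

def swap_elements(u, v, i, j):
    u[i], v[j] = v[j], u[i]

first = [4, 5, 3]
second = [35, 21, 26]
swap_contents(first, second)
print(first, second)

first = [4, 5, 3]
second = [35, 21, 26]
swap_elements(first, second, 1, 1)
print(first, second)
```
[4, 5, 3] [35, 21, 26]
[4, 21, 3] [35, 5, 26]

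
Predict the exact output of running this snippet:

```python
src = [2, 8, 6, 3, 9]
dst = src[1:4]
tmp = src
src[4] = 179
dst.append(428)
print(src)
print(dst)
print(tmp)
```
[2, 8, 6, 3, 179]
[8, 6, 3, 428]
[2, 8, 6, 3, 179]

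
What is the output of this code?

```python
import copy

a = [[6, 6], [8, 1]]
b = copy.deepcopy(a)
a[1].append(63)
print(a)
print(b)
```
[[6, 6], [8, 1, 63]]
[[6, 6], [8, 1]]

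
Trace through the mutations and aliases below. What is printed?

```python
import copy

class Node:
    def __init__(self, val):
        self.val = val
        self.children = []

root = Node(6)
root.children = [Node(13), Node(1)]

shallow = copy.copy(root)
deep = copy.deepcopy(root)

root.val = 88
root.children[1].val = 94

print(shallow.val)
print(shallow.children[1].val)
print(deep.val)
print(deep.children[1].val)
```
6
94
6
1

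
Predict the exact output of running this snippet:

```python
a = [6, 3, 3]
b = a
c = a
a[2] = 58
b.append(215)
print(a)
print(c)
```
[6, 3, 58, 215]
[6, 3, 58, 215]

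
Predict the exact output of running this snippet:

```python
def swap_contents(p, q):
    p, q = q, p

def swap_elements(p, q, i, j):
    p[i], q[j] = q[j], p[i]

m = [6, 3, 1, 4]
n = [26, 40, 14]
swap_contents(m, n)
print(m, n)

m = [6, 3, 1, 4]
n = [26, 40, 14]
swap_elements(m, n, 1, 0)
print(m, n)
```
[6, 3, 1, 4] [26, 40, 14]
[6, 26, 1, 4] [3, 40, 14]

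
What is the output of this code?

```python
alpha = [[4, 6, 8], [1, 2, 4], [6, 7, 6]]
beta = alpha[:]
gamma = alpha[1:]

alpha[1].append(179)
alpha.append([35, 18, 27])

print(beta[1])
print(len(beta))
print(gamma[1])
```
[1, 2, 4, 179]
3
[6, 7, 6]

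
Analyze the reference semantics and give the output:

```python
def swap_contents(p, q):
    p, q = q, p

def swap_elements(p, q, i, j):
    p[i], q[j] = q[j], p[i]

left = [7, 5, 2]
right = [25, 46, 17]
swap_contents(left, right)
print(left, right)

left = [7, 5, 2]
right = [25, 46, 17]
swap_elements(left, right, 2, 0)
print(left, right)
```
[7, 5, 2] [25, 46, 17]
[7, 5, 25] [2, 46, 17]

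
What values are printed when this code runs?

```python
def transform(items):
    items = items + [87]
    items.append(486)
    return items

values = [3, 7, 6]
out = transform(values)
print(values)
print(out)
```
[3, 7, 6]
[3, 7, 6, 87, 486]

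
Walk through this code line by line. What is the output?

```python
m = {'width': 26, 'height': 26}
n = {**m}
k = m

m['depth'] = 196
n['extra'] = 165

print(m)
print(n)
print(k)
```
{'width': 26, 'height': 26, 'depth': 196}
{'width': 26, 'height': 26, 'extra': 165}
{'width': 26, 'height': 26, 'depth': 196}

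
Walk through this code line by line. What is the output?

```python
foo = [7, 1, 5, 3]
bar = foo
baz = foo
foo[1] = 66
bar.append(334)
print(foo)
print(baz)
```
[7, 66, 5, 3, 334]
[7, 66, 5, 3, 334]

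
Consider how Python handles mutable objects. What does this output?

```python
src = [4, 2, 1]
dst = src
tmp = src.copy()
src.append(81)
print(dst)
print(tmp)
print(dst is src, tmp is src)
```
[4, 2, 1, 81]
[4, 2, 1]
True False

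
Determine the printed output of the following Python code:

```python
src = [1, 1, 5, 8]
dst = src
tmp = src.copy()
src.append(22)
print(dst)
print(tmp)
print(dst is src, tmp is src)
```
[1, 1, 5, 8, 22]
[1, 1, 5, 8]
True False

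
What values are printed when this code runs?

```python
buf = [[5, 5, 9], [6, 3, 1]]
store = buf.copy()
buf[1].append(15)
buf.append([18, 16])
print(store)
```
[[5, 5, 9], [6, 3, 1, 15]]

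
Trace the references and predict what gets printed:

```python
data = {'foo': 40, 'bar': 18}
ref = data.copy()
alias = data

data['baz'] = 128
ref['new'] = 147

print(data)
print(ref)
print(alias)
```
{'foo': 40, 'bar': 18, 'baz': 128}
{'foo': 40, 'bar': 18, 'new': 147}
{'foo': 40, 'bar': 18, 'baz': 128}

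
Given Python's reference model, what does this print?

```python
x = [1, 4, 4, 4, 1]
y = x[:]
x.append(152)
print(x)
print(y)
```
[1, 4, 4, 4, 1, 152]
[1, 4, 4, 4, 1]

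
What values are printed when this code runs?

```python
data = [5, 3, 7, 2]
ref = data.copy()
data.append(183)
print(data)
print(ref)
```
[5, 3, 7, 2, 183]
[5, 3, 7, 2]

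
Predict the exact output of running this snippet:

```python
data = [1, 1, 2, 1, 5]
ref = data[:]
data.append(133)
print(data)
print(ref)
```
[1, 1, 2, 1, 5, 133]
[1, 1, 2, 1, 5]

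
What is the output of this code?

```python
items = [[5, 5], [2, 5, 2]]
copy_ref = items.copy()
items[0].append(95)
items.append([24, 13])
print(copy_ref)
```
[[5, 5, 95], [2, 5, 2]]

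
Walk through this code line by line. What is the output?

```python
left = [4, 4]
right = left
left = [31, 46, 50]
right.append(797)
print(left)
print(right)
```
[31, 46, 50]
[4, 4, 797]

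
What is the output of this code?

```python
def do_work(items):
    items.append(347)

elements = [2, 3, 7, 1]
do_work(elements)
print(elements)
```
[2, 3, 7, 1, 347]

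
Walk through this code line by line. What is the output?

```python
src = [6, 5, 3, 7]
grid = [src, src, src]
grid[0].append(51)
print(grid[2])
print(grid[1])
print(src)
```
[6, 5, 3, 7, 51]
[6, 5, 3, 7, 51]
[6, 5, 3, 7, 51]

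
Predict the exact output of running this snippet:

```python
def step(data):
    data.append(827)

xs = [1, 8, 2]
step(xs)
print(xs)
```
[1, 8, 2, 827]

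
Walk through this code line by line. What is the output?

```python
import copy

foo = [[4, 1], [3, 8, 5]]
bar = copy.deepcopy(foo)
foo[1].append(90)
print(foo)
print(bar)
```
[[4, 1], [3, 8, 5, 90]]
[[4, 1], [3, 8, 5]]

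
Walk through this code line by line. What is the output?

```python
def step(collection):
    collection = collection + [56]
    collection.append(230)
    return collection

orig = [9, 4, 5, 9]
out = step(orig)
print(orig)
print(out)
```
[9, 4, 5, 9]
[9, 4, 5, 9, 56, 230]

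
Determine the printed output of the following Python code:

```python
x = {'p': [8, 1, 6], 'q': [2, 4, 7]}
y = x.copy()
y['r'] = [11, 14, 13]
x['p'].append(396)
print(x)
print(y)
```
{'p': [8, 1, 6, 396], 'q': [2, 4, 7]}
{'p': [8, 1, 6, 396], 'q': [2, 4, 7], 'r': [11, 14, 13]}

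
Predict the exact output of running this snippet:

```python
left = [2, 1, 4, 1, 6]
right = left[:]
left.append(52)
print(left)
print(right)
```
[2, 1, 4, 1, 6, 52]
[2, 1, 4, 1, 6]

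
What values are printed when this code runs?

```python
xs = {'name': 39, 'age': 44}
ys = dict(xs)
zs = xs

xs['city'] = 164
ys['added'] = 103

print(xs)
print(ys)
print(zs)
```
{'name': 39, 'age': 44, 'city': 164}
{'name': 39, 'age': 44, 'added': 103}
{'name': 39, 'age': 44, 'city': 164}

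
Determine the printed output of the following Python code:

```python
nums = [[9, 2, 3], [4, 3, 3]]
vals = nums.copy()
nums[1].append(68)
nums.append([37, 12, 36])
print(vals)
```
[[9, 2, 3], [4, 3, 3, 68]]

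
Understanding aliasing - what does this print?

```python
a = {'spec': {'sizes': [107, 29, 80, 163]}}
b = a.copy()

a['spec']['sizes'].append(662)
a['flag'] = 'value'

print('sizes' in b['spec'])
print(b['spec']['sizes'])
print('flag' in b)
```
True
[107, 29, 80, 163, 662]
False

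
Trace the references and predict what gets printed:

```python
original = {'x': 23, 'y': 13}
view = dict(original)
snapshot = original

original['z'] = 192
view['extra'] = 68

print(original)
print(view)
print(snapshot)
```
{'x': 23, 'y': 13, 'z': 192}
{'x': 23, 'y': 13, 'extra': 68}
{'x': 23, 'y': 13, 'z': 192}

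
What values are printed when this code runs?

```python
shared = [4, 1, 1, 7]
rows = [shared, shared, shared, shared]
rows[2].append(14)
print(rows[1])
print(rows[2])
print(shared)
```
[4, 1, 1, 7, 14]
[4, 1, 1, 7, 14]
[4, 1, 1, 7, 14]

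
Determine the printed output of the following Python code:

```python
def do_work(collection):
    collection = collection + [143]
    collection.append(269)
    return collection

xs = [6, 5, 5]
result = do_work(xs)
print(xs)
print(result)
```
[6, 5, 5]
[6, 5, 5, 143, 269]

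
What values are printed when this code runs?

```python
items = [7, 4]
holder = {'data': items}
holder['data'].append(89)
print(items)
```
[7, 4, 89]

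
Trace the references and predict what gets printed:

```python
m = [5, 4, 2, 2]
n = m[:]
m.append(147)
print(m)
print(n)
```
[5, 4, 2, 2, 147]
[5, 4, 2, 2]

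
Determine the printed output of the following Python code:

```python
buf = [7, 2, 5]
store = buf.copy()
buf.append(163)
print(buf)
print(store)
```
[7, 2, 5, 163]
[7, 2, 5]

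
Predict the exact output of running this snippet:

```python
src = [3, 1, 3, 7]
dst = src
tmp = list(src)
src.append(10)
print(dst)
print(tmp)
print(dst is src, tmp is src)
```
[3, 1, 3, 7, 10]
[3, 1, 3, 7]
True False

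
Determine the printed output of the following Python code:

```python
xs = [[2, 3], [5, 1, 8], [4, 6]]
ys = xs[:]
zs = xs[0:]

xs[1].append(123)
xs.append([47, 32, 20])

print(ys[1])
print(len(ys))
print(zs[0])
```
[5, 1, 8, 123]
3
[2, 3]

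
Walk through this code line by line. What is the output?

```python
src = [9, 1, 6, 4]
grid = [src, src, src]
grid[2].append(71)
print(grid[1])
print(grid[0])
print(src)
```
[9, 1, 6, 4, 71]
[9, 1, 6, 4, 71]
[9, 1, 6, 4, 71]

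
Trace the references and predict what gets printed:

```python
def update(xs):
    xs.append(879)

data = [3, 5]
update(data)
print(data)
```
[3, 5, 879]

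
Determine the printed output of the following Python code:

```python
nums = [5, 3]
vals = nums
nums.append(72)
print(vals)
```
[5, 3, 72]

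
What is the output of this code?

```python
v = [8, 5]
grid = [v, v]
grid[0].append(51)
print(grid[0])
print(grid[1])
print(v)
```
[8, 5, 51]
[8, 5, 51]
[8, 5, 51]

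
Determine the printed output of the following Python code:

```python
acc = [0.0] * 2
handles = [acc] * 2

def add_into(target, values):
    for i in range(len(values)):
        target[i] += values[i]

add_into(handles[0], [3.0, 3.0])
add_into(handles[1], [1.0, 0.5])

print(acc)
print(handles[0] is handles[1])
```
[4.0, 3.5]
True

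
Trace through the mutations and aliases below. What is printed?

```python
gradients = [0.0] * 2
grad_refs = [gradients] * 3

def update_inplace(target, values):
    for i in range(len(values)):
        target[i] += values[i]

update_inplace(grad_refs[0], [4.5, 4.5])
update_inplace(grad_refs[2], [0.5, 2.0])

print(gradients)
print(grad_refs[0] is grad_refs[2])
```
[5.0, 6.5]
True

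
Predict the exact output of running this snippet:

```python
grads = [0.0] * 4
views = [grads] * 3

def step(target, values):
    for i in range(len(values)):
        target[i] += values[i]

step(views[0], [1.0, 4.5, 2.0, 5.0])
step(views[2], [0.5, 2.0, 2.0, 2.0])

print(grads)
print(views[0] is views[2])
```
[1.5, 6.5, 4.0, 7.0]
True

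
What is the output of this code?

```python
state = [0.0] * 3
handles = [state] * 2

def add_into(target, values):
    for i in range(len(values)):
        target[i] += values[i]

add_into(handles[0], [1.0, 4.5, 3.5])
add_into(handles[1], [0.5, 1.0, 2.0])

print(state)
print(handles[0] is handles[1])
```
[1.5, 5.5, 5.5]
True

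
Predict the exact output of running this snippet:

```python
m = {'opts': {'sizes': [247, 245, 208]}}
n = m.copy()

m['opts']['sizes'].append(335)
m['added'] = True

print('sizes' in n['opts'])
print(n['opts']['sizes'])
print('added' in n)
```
True
[247, 245, 208, 335]
False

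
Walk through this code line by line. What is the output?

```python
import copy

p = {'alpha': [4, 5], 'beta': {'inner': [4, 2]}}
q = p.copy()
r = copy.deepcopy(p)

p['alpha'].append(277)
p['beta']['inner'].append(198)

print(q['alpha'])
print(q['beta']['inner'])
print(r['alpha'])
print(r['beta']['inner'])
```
[4, 5, 277]
[4, 2, 198]
[4, 5]
[4, 2]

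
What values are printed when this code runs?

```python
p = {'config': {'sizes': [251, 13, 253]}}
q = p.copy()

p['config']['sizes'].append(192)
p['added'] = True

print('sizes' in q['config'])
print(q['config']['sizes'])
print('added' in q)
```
True
[251, 13, 253, 192]
False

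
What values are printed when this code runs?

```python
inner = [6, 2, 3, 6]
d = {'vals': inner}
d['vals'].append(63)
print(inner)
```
[6, 2, 3, 6, 63]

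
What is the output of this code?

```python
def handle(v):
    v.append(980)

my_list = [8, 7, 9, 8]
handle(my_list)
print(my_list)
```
[8, 7, 9, 8, 980]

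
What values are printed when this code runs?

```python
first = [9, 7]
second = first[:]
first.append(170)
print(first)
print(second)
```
[9, 7, 170]
[9, 7]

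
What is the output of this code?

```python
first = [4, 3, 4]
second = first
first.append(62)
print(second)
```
[4, 3, 4, 62]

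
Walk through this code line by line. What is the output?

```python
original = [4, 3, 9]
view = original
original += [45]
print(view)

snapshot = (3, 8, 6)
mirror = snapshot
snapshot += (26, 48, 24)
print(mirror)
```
[4, 3, 9, 45]
(3, 8, 6)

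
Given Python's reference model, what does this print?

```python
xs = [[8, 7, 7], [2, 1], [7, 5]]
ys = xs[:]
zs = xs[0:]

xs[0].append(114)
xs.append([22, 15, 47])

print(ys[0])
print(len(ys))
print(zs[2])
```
[8, 7, 7, 114]
3
[7, 5]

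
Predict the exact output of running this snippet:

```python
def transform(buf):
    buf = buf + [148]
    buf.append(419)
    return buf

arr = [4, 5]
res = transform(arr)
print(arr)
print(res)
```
[4, 5]
[4, 5, 148, 419]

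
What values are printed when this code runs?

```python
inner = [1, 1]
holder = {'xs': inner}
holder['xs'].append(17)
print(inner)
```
[1, 1, 17]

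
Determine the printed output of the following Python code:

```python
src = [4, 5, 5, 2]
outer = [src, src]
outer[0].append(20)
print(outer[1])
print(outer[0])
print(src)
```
[4, 5, 5, 2, 20]
[4, 5, 5, 2, 20]
[4, 5, 5, 2, 20]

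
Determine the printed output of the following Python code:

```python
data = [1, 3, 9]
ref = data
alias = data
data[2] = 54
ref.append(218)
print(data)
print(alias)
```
[1, 3, 54, 218]
[1, 3, 54, 218]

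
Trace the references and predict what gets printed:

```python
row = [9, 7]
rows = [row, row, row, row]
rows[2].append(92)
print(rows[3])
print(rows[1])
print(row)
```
[9, 7, 92]
[9, 7, 92]
[9, 7, 92]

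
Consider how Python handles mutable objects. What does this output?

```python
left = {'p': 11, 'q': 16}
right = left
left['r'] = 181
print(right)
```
{'p': 11, 'q': 16, 'r': 181}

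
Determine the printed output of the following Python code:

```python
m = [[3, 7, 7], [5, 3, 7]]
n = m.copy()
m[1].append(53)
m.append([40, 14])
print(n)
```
[[3, 7, 7], [5, 3, 7, 53]]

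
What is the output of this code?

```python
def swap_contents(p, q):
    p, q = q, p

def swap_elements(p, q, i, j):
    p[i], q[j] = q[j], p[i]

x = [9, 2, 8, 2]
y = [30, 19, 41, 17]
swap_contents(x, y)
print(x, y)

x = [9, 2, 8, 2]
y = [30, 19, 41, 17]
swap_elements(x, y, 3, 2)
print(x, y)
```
[9, 2, 8, 2] [30, 19, 41, 17]
[9, 2, 8, 41] [30, 19, 2, 17]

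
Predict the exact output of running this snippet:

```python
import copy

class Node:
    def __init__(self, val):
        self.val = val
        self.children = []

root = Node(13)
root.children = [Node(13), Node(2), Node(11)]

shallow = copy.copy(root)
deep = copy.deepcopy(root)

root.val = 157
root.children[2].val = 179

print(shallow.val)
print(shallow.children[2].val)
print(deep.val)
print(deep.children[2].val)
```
13
179
13
11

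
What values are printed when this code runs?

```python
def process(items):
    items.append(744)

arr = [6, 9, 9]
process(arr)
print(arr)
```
[6, 9, 9, 744]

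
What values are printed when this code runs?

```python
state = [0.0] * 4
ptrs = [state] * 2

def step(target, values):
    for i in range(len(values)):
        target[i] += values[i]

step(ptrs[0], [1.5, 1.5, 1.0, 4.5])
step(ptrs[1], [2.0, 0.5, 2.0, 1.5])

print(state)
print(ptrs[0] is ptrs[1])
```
[3.5, 2.0, 3.0, 6.0]
True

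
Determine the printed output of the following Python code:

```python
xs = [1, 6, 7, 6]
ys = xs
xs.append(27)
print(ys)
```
[1, 6, 7, 6, 27]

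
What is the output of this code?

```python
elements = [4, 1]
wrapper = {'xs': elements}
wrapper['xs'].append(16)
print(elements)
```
[4, 1, 16]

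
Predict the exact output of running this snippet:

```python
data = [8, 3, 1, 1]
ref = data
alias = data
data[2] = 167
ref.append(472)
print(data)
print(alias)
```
[8, 3, 167, 1, 472]
[8, 3, 167, 1, 472]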